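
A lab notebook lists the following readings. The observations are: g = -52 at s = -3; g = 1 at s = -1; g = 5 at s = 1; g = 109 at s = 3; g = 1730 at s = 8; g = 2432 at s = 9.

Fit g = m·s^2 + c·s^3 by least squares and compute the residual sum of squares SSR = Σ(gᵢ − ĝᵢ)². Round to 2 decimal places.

With design matrix A, AᵀA = [[10821, 91817]; [91817, 795045]] and Aᵀg = [308231, 2663039]ᵀ.
Determinant 10821·795045 − 91817² = 172820456.
m = (308231·795045 − 91817·2663039)/172820456 = 136315883/43205114; c = (10821·2663039 − 91817·308231)/172820456 = 128974823/43205114.
Residuals: 4405673/21602557, 17932027/21602557, -24632568/21602557, 97129/21602557, -7239334/21602557, 5302379/21602557; SSR = 47599160/21602557.

SSR = 2.20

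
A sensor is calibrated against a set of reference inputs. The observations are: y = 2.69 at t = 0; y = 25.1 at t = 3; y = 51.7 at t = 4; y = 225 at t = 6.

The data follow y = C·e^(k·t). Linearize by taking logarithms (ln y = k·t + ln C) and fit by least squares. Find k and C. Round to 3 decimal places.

k = 0.738, C = 2.707

With ln yᵢ as the transformed response and tᵢ as the regressor:
AᵀA = [[61.0000, 13.0000]; [13.0000, 4]], rhs = [57.9470, 13.5740]ᵀ  (here Σt = 13.0000, Σ(t)² = 61.0000, Σln y = 13.5740, Σt·ln y = 57.9470).
Slope k = (n·Σt·ln y − Σt·Σln y)/(n·Σ(t)² − (Σt)²) = (4·57.9470 − 13.0000·13.5740)/75.0000 = 0.73769; ln C = (Σln y − k·Σt)/n = 0.99601, so C = exp(0.99601) = 2.70745.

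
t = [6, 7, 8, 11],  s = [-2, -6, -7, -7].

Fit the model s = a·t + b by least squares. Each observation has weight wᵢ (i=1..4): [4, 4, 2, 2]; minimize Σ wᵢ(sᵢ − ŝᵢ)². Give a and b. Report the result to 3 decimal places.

a = -0.914, b = 1.857

With design matrix A, AᵀWA = [[710, 90]; [90, 12]] and AᵀWs = [-482, -60]ᵀ.
Eliminating b: 12·(row 1) − 90·(row 2) gives 420·a = 12·(-482) − 90·(-60) = -384, so a = -32/35.
Then b = ((-60) − 90·(-32/35))/12 = 13/7.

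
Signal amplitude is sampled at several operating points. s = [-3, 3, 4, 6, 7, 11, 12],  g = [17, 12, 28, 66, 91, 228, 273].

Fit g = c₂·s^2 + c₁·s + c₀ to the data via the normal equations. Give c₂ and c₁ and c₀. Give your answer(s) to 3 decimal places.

Forming XᵀX = [[39492, 3682, 384]; [3682, 384, 40]; [384, 40, 7]] and Xᵀg = [74444, 6914, 715]ᵀ gives XᵀX·[c₂, c₁, c₀]ᵀ = Xᵀg.
Row-reducing yields c₂ = 201519/103531, c₁ = -44956/103531, c₀ = -222913/103531.

c₂ = 1.946, c₁ = -0.434, c₀ = -2.153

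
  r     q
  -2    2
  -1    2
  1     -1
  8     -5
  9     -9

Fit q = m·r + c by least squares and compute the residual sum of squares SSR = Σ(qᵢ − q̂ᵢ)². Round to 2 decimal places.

SSR = 5.66

Forming MᵀM = [[151, 15]; [15, 5]] and Mᵀq = [-128, -11]ᵀ gives MᵀM·[m, c]ᵀ = Mᵀq.
Eliminating c: 5·(row 1) − 15·(row 2) gives 530·m = 5·(-128) − 15·(-11) = -475, so m = -95/106.
Then c = ((-11) − 15·(-95/106))/5 = 259/530.
Residuals: -149/530, 163/265, -157/265, 891/530, -377/265; SSR = 2999/530.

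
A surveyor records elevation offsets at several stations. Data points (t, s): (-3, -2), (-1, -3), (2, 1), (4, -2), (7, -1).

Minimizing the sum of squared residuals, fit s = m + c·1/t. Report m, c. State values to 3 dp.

Sums needed: Σ1 = 5, Σ1/t = -37/84, Σ1/t·1/t = 10189/7056.
For Aᵀs: Σs = -7, Σ1/t·s = 74/21.
Normal equations: [[5, -37/84]; [-37/84, 10189/7056]]·[m, c]ᵀ = [-7, 74/21]ᵀ.
Eliminating c: (10189/7056)·(row 1) − (-37/84)·(row 2) gives (6197/882)·m = (10189/7056)·(-7) − (-37/84)·(74/21) = -60371/7056, so m = -60371/49576.
Then c = ((74/21) − (-37/84)·(-60371/49576))/(10189/7056) = 25641/12394.

m = -1.218, c = 2.069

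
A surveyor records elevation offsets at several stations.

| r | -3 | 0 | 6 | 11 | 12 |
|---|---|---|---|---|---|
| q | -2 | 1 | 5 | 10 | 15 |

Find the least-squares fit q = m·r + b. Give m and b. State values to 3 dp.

With design matrix A, AᵀA = [[310, 26]; [26, 5]] and Aᵀq = [326, 29]ᵀ.
det = 310·5 − 26² = 874.
m = (326·5 − 26·29)/874 = 438/437; b = (310·29 − 26·326)/874 = 257/437.

m = 1.002, b = 0.588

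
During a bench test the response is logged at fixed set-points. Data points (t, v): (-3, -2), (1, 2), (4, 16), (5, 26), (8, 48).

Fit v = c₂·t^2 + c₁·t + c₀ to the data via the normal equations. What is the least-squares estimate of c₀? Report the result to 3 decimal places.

From the data, Σt^2·t^2 = 5059, Σt^2·t = 675, Σt^2 = 115, Σt·t = 115, Σt = 15, Σ1 = 5.
Right-hand side: Σt^2·v = 3962, Σt·v = 586, Σv = 90.
XᵀX·[c₂, c₁, c₀]ᵀ = Xᵀv becomes [[5059, 675, 115]; [675, 115, 15]; [115, 15, 5]]·[c₂, c₁, c₀]ᵀ = [3962, 586, 90]ᵀ.
Inverting the 3×3 Gram matrix, [c₂, c₁, c₀]ᵀ = [352/751, 8654/3755, 1148/3755]ᵀ.

c₀ = 0.306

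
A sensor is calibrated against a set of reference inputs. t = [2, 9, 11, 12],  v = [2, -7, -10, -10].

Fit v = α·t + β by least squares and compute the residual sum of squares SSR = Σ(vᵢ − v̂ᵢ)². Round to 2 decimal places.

SSR = 0.81

The normal system XᵀX·[α, β]ᵀ = Xᵀv is [[350, 34]; [34, 4]]·[α, β]ᵀ = [-289, -25]ᵀ.
Eliminating β: 4·(row 1) − 34·(row 2) gives 244·α = 4·(-289) − 34·(-25) = -306, so α = -153/122.
Then β = ((-25) − 34·(-153/122))/4 = 269/61.
Residuals: 6/61, -15/122, -75/122, 39/61; SSR = 99/122.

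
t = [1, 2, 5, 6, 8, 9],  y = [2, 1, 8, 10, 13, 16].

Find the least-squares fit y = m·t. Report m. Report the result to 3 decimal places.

Normal-equation sums: Σt·t = 211.
For Mᵀy: Σt·y = 352.
Normal equations: [[211]]·[m]ᵀ = [352]ᵀ.
m = 352/211 = 1.66825.

m = 1.668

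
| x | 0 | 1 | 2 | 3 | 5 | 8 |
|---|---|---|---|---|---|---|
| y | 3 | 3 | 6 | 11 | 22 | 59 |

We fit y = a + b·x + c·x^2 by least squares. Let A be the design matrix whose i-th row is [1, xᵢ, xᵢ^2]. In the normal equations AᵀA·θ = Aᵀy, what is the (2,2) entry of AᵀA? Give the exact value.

103

Row 2 ↔ basis x, column 2 ↔ basis x, so (AᵀA)_{2,2} = Σᵢ (x)·(x) = (0)·(0) + (1)·(1) + (2)·(2) + (3)·(3) + (5)·(5) + (8)·(8) = 103.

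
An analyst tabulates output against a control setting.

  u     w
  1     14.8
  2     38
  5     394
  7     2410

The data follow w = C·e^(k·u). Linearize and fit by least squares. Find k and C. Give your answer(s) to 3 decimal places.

k = 0.835, C = 6.630

Taking logs, ln w = k·u + ln C, so regress ln w on u.
Sums: Σu = 15.0000, Σ(u)² = 79.0000, Σln w = 20.0959, Σu·ln w = 94.3632.
Normal system: [[79.0000, 15.0000]; [15.0000, 4]]·[k, ln C]ᵀ = [94.3632, 20.0959]ᵀ.
Δ = 79.0000·4 − (15.0000)² = 91.0000; k = (94.3632·4 − 15.0000·20.0959)/91.0000 = 0.83532, ln C = (79.0000·20.0959 − 15.0000·94.3632)/91.0000 = 1.89155, so C = exp(1.89155) = 6.62966.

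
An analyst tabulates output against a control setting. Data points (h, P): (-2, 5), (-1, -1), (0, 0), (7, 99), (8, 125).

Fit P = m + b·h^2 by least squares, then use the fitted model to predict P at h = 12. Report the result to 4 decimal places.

Normal-equation sums: Σ1 = 5, Σh^2 = 118, Σh^2·h^2 = 6514.
And ΣP = 228, Σh^2·P = 12870.
MᵀM·[m, b]ᵀ = MᵀP becomes [[5, 118]; [118, 6514]]·[m, b]ᵀ = [228, 12870]ᵀ.
det = 5·6514 − 118² = 18646.
m = (228·6514 − 118·12870)/18646 = -16734/9323; b = (5·12870 − 118·228)/18646 = 18723/9323.
At h = 12: P̂ = (-16734/9323)·(1) + (18723/9323)·(144) = 2679378/9323.

P̂ = 287.3944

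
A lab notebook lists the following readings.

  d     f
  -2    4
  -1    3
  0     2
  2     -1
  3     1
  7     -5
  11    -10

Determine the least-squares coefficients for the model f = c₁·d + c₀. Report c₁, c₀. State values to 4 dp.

Entries of MᵀM: Σd·d = 188, Σd = 20, Σ1 = 7.
Moment sums: Σd·f = -155, Σf = -6.
Normal equations: [[188, 20]; [20, 7]]·[c₁, c₀]ᵀ = [-155, -6]ᵀ.
Eliminating c₀: 7·(row 1) − 20·(row 2) gives 916·c₁ = 7·(-155) − 20·(-6) = -965, so c₁ = -965/916.
Then c₀ = ((-6) − 20·(-965/916))/7 = 493/229.

c₁ = -1.0535, c₀ = 2.1528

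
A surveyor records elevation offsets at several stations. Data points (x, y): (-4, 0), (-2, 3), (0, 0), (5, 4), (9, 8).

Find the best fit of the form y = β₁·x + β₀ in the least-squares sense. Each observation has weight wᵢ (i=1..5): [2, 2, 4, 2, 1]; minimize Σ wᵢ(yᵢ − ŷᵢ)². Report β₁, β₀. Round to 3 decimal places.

Setting ∂/∂β₁ … = 0 gives: 171·β₁ + 7·β₀ = 100;  7·β₁ + 11·β₀ = 22.
det = 171·11 − 7² = 1832.
β₁ = (100·11 − 7·22)/1832 = 473/916; β₀ = (171·22 − 7·100)/1832 = 1531/916.

β₁ = 0.516, β₀ = 1.671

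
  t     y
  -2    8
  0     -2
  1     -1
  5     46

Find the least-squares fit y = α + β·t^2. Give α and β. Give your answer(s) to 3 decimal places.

α = -1.612, β = 1.915

Forming MᵀM = [[4, 30]; [30, 642]] and Mᵀy = [51, 1181]ᵀ gives MᵀM·[α, β]ᵀ = Mᵀy.
Δ = 4·642 − 30² = 1668.
α = (51·642 − 30·1181)/1668 = -224/139; β = (4·1181 − 30·51)/1668 = 1597/834.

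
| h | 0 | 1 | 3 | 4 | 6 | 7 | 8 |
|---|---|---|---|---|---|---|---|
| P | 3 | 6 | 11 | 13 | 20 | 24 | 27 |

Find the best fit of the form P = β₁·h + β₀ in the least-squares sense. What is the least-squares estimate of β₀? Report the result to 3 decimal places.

β₀ = 2.461

Entries of MᵀM: Σh·h = 175, Σh = 29, Σ1 = 7.
Moment sums: Σh·P = 595, ΣP = 104.
Normal equations: [[175, 29]; [29, 7]]·[β₁, β₀]ᵀ = [595, 104]ᵀ.
Determinant 175·7 − 29² = 384.
β₁ = (595·7 − 29·104)/384 = 383/128; β₀ = (175·104 − 29·595)/384 = 315/128.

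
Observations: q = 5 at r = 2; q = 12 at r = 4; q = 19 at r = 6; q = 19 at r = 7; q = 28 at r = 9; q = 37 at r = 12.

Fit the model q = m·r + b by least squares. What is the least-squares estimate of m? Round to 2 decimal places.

m = 3.17

Entries of MᵀM: Σr·r = 330, Σr = 40, Σ1 = 6.
For Mᵀq: Σr·q = 1001, Σq = 120.
Eliminating b: 6·(row 1) − 40·(row 2) gives 380·m = 6·1001 − 40·120 = 1206, so m = 603/190.
Then b = (120 − 40·(603/190))/6 = -22/19.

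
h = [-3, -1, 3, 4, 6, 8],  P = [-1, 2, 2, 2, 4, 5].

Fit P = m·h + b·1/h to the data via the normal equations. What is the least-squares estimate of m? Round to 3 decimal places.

m = 0.699

AᵀA·[m, b]ᵀ = AᵀP reads: 135·m + 6·b = 79;  6·m + (85/64)·b = 19/24.
Eliminating b: (85/64)·(row 1) − 6·(row 2) gives (9171/64)·m = (85/64)·79 − 6·(19/24) = 6411/64, so m = 2137/3057.
Then b = ((19/24) − 6·(2137/3057))/(85/64) = -7832/3057.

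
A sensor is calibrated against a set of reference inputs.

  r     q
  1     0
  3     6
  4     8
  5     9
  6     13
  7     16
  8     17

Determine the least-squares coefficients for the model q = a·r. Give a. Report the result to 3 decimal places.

a = 2.105

Compute the Gram sums: Σr·r = 200.
And Σr·q = 421.
Hence a = 421 / 200 ≈ 2.105.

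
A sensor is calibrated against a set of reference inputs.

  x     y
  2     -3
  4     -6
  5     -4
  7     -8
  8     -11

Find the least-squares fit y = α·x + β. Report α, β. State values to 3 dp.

α = -1.211, β = -0.105

Entries of MᵀM: Σx·x = 158, Σx = 26, Σ1 = 5.
Right-hand side: Σx·y = -194, Σy = -32.
Determinant 158·5 − 26² = 114.
α = ((-194)·5 − 26·(-32))/114 = -23/19; β = (158·(-32) − 26·(-194))/114 = -2/19.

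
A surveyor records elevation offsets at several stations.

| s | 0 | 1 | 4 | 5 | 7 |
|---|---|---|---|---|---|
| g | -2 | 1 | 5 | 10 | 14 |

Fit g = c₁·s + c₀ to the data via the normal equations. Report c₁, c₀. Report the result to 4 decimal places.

Setting ∂/∂c₁ … = 0 gives: 91·c₁ + 17·c₀ = 169;  17·c₁ + 5·c₀ = 28.
(Σs·s = 91, Σs = 17, Σ1 = 5, Σs·g = 169, Σg = 28.)
Eliminating c₀: 5·(row 1) − 17·(row 2) gives 166·c₁ = 5·169 − 17·28 = 369, so c₁ = 369/166.
Then c₀ = (28 − 17·(369/166))/5 = -325/166.

c₁ = 2.2229, c₀ = -1.9578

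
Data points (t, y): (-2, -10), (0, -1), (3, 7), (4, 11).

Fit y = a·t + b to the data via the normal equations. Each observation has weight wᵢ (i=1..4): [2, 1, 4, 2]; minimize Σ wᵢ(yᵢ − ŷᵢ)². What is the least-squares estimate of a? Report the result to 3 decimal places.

Normal-equation sums: Σwᵢ·t·t = 76, Σwᵢ·t = 16, Σwᵢ·1 = 9.
Right-hand side: Σwᵢ·t·y = 212, Σwᵢ·y = 29.
So XᵀWX·[a, b]ᵀ = XᵀWy: [[76, 16]; [16, 9]]·[a, b]ᵀ = [212, 29]ᵀ.
det = 76·9 − 16² = 428.
a = (212·9 − 16·29)/428 = 361/107; b = (76·29 − 16·212)/428 = -297/107.

a = 3.374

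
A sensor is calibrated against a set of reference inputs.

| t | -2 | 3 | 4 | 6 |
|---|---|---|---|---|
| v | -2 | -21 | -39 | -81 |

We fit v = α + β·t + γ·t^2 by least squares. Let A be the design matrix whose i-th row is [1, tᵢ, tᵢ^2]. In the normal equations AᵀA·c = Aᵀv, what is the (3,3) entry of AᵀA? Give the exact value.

Row 3 ↔ basis t^2, column 3 ↔ basis t^2, so (AᵀA)_{3,3} = Σᵢ (t^2)·(t^2) = (4)·(4) + (9)·(9) + (16)·(16) + (36)·(36) = 1649.

1649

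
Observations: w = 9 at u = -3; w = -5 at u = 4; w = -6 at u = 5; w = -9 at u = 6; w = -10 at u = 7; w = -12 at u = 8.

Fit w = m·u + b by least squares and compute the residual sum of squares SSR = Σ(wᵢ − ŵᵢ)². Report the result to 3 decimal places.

Forming AᵀA = [[199, 27]; [27, 6]] and Aᵀw = [-297, -33]ᵀ gives AᵀA·[m, b]ᵀ = Aᵀw.
Δ = 199·6 − 27² = 465.
m = ((-297)·6 − 27·(-33))/465 = -297/155; b = (199·(-33) − 27·(-297))/465 = 484/155.
Residuals: 4/31, -71/155, 71/155, -97/155, 9/31, 32/155; SSR = 148/155.

SSR = 0.955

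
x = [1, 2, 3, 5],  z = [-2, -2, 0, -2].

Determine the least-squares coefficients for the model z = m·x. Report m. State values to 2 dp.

m = -0.41

With design matrix A, AᵀA = [[39]] and Aᵀz = [-16]ᵀ.
Hence m = -16 / 39 ≈ -0.410256.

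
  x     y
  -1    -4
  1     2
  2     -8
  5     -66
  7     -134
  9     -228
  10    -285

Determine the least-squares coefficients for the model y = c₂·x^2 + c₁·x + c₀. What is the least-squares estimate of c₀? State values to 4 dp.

c₀ = 1.4296

Compute the Gram sums: Σx^2·x^2 = 19605, Σx^2·x = 2205, Σx^2 = 261, Σx·x = 261, Σx = 33, Σ1 = 7.
Right-hand side: Σx^2·y = -55218, Σx·y = -6180, Σy = -723.
Solving the 3×3 system (Gaussian elimination) gives c₂ = -9021/2954, c₁ = 8599/4431, c₀ = 4223/2954.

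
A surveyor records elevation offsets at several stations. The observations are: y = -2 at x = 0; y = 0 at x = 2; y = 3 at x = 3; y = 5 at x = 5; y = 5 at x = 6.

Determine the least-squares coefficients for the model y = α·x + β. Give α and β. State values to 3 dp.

With design matrix A, AᵀA = [[74, 16]; [16, 5]] and Aᵀy = [64, 11]ᵀ.
Eliminating β: 5·(row 1) − 16·(row 2) gives 114·α = 5·64 − 16·11 = 144, so α = 24/19.
Then β = (11 − 16·(24/19))/5 = -35/19.

α = 1.263, β = -1.842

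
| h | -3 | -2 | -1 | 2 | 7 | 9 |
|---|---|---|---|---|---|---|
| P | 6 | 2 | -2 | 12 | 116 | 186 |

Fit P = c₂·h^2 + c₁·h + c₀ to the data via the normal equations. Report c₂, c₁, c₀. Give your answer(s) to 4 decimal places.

Entries of XᵀX: Σh^2·h^2 = 9076, Σh^2·h = 1044, Σh^2 = 148, Σh·h = 148, Σh = 12, Σ1 = 6.
Moment sums: Σh^2·P = 20858, Σh·P = 2490, ΣP = 320.
XᵀX·[c₂, c₁, c₀]ᵀ = XᵀP becomes [[9076, 1044, 148]; [1044, 148, 12]; [148, 12, 6]]·[c₂, c₁, c₀]ᵀ = [20858, 2490, 320]ᵀ.
Row-reducing yields c₂ = 20983/10616, c₁ = 31809/10616, c₀ = -3753/2654.

c₂ = 1.9765, c₁ = 2.9963, c₀ = -1.4141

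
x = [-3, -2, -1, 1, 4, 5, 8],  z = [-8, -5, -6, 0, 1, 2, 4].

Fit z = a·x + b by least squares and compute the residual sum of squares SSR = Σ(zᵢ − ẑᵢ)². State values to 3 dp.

Forming MᵀM = [[120, 12]; [12, 7]] and Mᵀz = [86, -12]ᵀ gives MᵀM·[a, b]ᵀ = Mᵀz.
Eliminating b: 7·(row 1) − 12·(row 2) gives 696·a = 7·86 − 12·(-12) = 746, so a = 373/348.
Then b = ((-12) − 12·(373/348))/7 = -103/29.
Residuals: -143/116, 121/174, -479/348, 863/348, 23/87, 67/348, -89/87; SSR = 1949/174.

SSR = 11.201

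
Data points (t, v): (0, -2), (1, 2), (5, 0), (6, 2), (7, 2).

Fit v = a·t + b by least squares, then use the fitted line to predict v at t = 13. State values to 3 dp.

v̂ = 3.835

The normal system MᵀM·[a, b]ᵀ = Mᵀv is [[111, 19]; [19, 5]]·[a, b]ᵀ = [28, 4]ᵀ.
Eliminating b: 5·(row 1) − 19·(row 2) gives 194·a = 5·28 − 19·4 = 64, so a = 32/97.
Then b = (4 − 19·(32/97))/5 = -44/97.
At t = 13: v̂ = (32/97)·(13) + (-44/97)·(1) = 372/97.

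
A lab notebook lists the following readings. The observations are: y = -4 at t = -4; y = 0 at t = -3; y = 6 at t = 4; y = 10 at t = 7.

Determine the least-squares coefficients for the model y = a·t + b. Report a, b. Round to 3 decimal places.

a = 1.140, b = 1.860

With design matrix M, MᵀM = [[90, 4]; [4, 4]] and Mᵀy = [110, 12]ᵀ.
Δ = 90·4 − 4² = 344.
a = (110·4 − 4·12)/344 = 49/43; b = (90·12 − 4·110)/344 = 80/43.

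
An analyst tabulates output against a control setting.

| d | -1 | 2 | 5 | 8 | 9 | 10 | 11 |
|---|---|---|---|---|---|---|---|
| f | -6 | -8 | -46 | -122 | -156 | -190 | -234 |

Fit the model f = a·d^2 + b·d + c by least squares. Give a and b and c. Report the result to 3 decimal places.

a = -2.033, b = 1.387, c = -2.560

From the data, Σd^2·d^2 = 35940, Σd^2·d = 3704, Σd^2 = 396, Σd·d = 396, Σd = 44, Σ1 = 7.
For Xᵀf: Σd^2·f = -68946, Σd·f = -7094, Σf = -762.
Row-reducing yields a = -250675/123298, b = 170985/123298, c = -22542/8807.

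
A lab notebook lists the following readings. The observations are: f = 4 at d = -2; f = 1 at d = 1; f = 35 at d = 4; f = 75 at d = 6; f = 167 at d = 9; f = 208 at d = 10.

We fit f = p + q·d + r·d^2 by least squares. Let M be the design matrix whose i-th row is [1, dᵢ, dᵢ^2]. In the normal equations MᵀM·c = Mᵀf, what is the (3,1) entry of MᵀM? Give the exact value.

Row 3 ↔ basis d^2, column 1 ↔ basis 1, so (MᵀM)_{3,1} = Σᵢ d^2 = (4)·(1) + (1)·(1) + (16)·(1) + (36)·(1) + (81)·(1) + (100)·(1) = 238.

238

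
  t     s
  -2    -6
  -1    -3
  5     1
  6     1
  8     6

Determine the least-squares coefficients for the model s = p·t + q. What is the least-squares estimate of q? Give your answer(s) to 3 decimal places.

q = -3.335

Entries of XᵀX: Σt·t = 130, Σt = 16, Σ1 = 5.
Moment sums: Σt·s = 74, Σs = -1.
Normal equations: [[130, 16]; [16, 5]]·[p, q]ᵀ = [74, -1]ᵀ.
Determinant 130·5 − 16² = 394.
p = (74·5 − 16·(-1))/394 = 193/197; q = (130·(-1) − 16·74)/394 = -657/197.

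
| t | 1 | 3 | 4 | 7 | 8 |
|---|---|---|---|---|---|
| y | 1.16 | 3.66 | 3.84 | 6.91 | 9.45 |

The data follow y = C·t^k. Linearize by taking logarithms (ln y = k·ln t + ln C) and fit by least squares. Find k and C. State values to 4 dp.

k = 0.9580, C = 1.1580

With ln yᵢ as the transformed response and ln tᵢ as the regressor:
AᵀA = [[11.2394, 6.5103]; [6.5103, 5]], rhs = [11.7225, 6.9703]ᵀ  (here Σln t = 6.5103, Σ(ln t)² = 11.2394, Σln y = 6.9703, Σln t·ln y = 11.7225).
Slope k = (n·Σln t·ln y − Σln t·Σln y)/(n·Σ(ln t)² − (Σln t)²) = (5·11.7225 − 6.5103·6.9703)/13.8136 = 0.95802; ln C = (Σln y − k·Σln t)/n = 0.14668, so C = exp(0.14668) = 1.15798.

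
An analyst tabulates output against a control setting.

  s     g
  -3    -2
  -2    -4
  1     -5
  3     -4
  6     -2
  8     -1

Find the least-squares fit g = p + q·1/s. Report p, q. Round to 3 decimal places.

p = -2.836, q = -1.240

Entries of XᵀX: Σ1 = 6, Σ1/s = 19/24, Σ1/s·1/s = 97/64.
For Xᵀg: Σg = -18, Σ1/s·g = -33/8.
Δ = 6·(97/64) − (19/24)² = 4877/576.
p = ((-18)·(97/64) − (19/24)·(-33/8))/(4877/576) = -13833/4877; q = (6·(-33/8) − (19/24)·(-18))/(4877/576) = -6048/4877.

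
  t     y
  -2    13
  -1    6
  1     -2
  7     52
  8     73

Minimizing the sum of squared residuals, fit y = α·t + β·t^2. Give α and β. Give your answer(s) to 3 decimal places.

XᵀX·[α, β]ᵀ = Xᵀy reads: 119·α + 847·β = 914;  847·α + 6515·β = 7276.
(Σt·t = 119, Σt·t^2 = 847, Σt^2·t^2 = 6515, Σt·y = 914, Σt^2·y = 7276.)
Eliminating β: 6515·(row 1) − 847·(row 2) gives 57876·α = 6515·914 − 847·7276 = -208062, so α = -34677/9646.
Then β = (7276 − 847·(-34677/9646))/6515 = 2183/1378.

α = -3.595, β = 1.584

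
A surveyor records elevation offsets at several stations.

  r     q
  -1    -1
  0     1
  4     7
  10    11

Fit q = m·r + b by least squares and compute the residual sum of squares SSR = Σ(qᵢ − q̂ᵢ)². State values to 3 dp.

Setting ∂/∂m … = 0 gives: 117·m + 13·b = 139;  13·m + 4·b = 18.
Eliminating b: 4·(row 1) − 13·(row 2) gives 299·m = 4·139 − 13·18 = 322, so m = 14/13.
Then b = (18 − 13·(14/13))/4 = 1.
Residuals: -12/13, 0, 22/13, -10/13; SSR = 56/13.

SSR = 4.308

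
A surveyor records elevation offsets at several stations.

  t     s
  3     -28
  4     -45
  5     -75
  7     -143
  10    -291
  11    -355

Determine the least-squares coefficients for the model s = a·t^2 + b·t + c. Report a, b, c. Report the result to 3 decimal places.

Sums needed: Σt^2·t^2 = 28004, Σt^2·t = 2890, Σt^2 = 320, Σt·t = 320, Σt = 40, Σ1 = 6.
Right-hand side: Σt^2·s = -81909, Σt·s = -8455, Σs = -937.
So MᵀM·[a, b, c]ᵀ = Mᵀs: [[28004, 2890, 320]; [2890, 320, 40]; [320, 40, 6]]·[a, b, c]ᵀ = [-81909, -8455, -937]ᵀ.
Solving the 3×3 system (Gaussian elimination) gives a = -9679/3234, b = 3413/3234, c = -351/98.

a = -2.993, b = 1.055, c = -3.582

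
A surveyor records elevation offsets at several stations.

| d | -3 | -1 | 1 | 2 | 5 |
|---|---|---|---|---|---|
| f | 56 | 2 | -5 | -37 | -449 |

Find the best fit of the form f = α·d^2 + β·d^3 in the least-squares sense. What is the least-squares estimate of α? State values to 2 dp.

α = -2.85

The normal system XᵀX·[α, β]ᵀ = Xᵀf is [[724, 2914]; [2914, 16420]]·[α, β]ᵀ = [-10872, -57940]ᵀ.
Eliminating β: 16420·(row 1) − 2914·(row 2) gives 3396684·α = 16420·(-10872) − 2914·(-57940) = -9681080, so α = -2420270/849171.
Then β = ((-57940) − 2914·(-2420270/849171))/16420 = -2566888/849171.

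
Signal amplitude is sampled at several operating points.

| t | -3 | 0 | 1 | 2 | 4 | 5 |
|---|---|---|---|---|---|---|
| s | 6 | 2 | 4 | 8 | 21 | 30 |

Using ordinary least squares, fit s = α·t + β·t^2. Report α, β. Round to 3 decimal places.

α = 1.217, β = 0.989

Entries of MᵀM: Σt·t = 55, Σt·t^2 = 171, Σt^2·t^2 = 979.
Right-hand side: Σt·s = 236, Σt^2·s = 1176.
det = 55·979 − 171² = 24604.
α = (236·979 − 171·1176)/24604 = 7487/6151; β = (55·1176 − 171·236)/24604 = 6081/6151.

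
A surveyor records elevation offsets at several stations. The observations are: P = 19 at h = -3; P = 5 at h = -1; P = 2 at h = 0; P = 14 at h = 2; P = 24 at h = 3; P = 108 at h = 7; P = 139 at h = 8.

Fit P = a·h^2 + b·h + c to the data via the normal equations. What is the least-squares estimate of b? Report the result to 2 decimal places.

Normal-equation sums: Σh^2·h^2 = 6676, Σh^2·h = 862, Σh^2 = 136, Σh·h = 136, Σh = 16, Σ1 = 7.
Right-hand side: Σh^2·P = 14636, Σh·P = 1906, ΣP = 311.
So AᵀA·[a, b, c]ᵀ = AᵀP: [[6676, 862, 136]; [862, 136, 16]; [136, 16, 7]]·[a, b, c]ᵀ = [14636, 1906, 311]ᵀ.
Solving the 3×3 system (Gaussian elimination) gives a = 114197/56763, b = 49292/56763, c = 27221/8109.

b = 0.87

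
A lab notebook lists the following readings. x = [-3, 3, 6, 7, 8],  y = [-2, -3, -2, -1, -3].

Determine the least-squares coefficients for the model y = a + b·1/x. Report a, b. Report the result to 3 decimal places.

a = -2.120, b = -0.921

The normal equations are: 5·a + (73/168)·b = -11;  (73/168)·a + (897/3136)·b = -199/168.
(Σ1 = 5, Σ1/x = 73/168, Σ1/x·1/x = 897/3136, Σy = -11, Σ1/x·y = -199/168.)
Determinant 5·(897/3136) − (73/168)² = 8759/7056.
a = ((-11)·(897/3136) − (73/168)·(-199/168))/(8759/7056) = -18569/8759; b = (5·(-199/168) − (73/168)·(-11))/(8759/7056) = -8064/8759.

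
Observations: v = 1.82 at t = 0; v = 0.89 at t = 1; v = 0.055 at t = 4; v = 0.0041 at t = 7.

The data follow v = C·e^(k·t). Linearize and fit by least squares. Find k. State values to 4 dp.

Taking logs, ln v = k·t + ln C, so regress ln v on t.
Σt = 12.0000, Σ(t)² = 66.0000, Σln v = -7.9149, Σt·ln v = -50.1956.
Equations: 66.0000·k + 12.0000·ln C = -50.1956;  12.0000·k + 4·ln C = -7.9149.
Solving (det = 120.0000): k = -0.88170, ln C = 0.66637.

k = -0.8817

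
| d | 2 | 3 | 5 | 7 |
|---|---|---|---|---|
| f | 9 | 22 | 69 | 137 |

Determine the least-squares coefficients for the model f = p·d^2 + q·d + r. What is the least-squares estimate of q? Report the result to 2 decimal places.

q = -0.16

Setting ∂/∂p … = 0 gives: 3123·p + 503·q + 87·r = 8672;  503·p + 87·q + 17·r = 1388;  87·p + 17·q + 4·r = 237.
Row-reducing yields p = 2289/796, q = -131/796, r = -1033/398.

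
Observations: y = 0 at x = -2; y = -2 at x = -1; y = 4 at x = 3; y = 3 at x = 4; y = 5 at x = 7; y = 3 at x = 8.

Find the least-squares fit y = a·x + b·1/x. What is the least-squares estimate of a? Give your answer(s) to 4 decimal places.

The normal equations are: 143·a + 6·b = 85;  6·a + (41197/28224)·b = 869/168.
Eliminating b: (41197/28224)·(row 1) − 6·(row 2) gives (4875107/28224)·a = (41197/28224)·85 − 6·(869/168) = 2625793/28224, so a = 2625793/4875107.
Then b = ((869/168) − 6·(2625793/4875107))/(41197/28224) = 6482616/4875107.

a = 0.5386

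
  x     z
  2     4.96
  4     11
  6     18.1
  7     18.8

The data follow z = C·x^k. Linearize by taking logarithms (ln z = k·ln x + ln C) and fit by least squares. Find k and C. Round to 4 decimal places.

With ln zᵢ as the transformed response and ln xᵢ as the regressor:
Over the data: Σln x = 5.8171, Σ(ln x)² = 9.3992, Σln z = 9.8291, Σln x·ln z = 15.3320.
Normal system: [[9.3992, 5.8171]; [5.8171, 4]]·[k, ln C]ᵀ = [15.3320, 9.8291]ᵀ.
Solving (det = 3.7582): k = 1.10459, ln C = 0.85089, so C = exp(0.85089) = 2.34174.

k = 1.1046, C = 2.3417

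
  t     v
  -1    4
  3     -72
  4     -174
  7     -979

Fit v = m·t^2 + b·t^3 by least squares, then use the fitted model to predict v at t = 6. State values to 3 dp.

v̂ = -610.511

Forming XᵀX = [[2739, 18073]; [18073, 122475]] and Xᵀv = [-51399, -348881]ᵀ gives XᵀX·[m, b]ᵀ = Xᵀv.
det = 2739·122475 − 18073² = 8825696.
m = ((-51399)·122475 − 18073·(-348881))/8825696 = 2558447/2206424; b = (2739·(-348881) − 18073·(-51399))/8825696 = -605703/200584.
At t = 6: v̂ = (2558447/2206424)·(36) + (-605703/200584)·(216) = -336761559/551606.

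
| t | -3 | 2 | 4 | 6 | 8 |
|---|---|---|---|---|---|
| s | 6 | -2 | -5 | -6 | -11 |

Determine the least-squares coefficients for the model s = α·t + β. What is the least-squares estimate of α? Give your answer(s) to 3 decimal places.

α = -1.472

Setting ∂/∂α … = 0 gives: 129·α + 17·β = -166;  17·α + 5·β = -18.
(Σt·t = 129, Σt = 17, Σ1 = 5, Σt·s = -166, Σs = -18.)
Eliminating β: 5·(row 1) − 17·(row 2) gives 356·α = 5·(-166) − 17·(-18) = -524, so α = -131/89.
Then β = ((-18) − 17·(-131/89))/5 = 125/89.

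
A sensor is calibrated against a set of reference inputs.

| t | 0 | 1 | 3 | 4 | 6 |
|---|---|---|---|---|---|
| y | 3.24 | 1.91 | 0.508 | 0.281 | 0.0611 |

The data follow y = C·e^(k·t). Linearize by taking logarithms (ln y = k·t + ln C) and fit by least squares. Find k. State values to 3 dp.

Linearized form: ln y = k·t + ln C. From the 5 transformed points,
AᵀA = [[62.0000, 14.0000]; [14.0000, 5]], rhs = [-23.2338, -2.9192]ᵀ  (here Σt = 14.0000, Σ(t)² = 62.0000, Σln y = -2.9192, Σt·ln y = -23.2338).
Solving (det = 114.0000): k = -0.66052, ln C = 1.26561.

k = -0.661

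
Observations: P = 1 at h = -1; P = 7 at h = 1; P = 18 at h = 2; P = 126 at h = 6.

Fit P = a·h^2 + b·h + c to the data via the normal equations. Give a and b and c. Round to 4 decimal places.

Normal-equation sums: Σh^2·h^2 = 1314, Σh^2·h = 224, Σh^2 = 42, Σh·h = 42, Σh = 8, Σ1 = 4.
Moment sums: Σh^2·P = 4616, Σh·P = 798, ΣP = 152.
So AᵀA·[a, b, c]ᵀ = AᵀP: [[1314, 224, 42]; [224, 42, 8]; [42, 8, 4]]·[a, b, c]ᵀ = [4616, 798, 152]ᵀ.
Solving the 3×3 system (Gaussian elimination) gives a = 4680/1549, b = 4231/1549, c = 1260/1549.

a = 3.0213, b = 2.7314, c = 0.8134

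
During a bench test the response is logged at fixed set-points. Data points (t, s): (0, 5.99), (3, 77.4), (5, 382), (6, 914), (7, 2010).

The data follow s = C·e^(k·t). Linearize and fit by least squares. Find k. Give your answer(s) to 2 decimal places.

Taking logs, ln s = k·t + ln C, so regress ln s on t.
AᵀA = [[119.0000, 21.0000]; [21.0000, 5]], rhs = [136.9223, 26.5082]ᵀ  (here Σt = 21.0000, Σ(t)² = 119.0000, Σln s = 26.5082, Σt·ln s = 136.9223).
Δ = 119.0000·5 − (21.0000)² = 154.0000; k = (136.9223·5 − 21.0000·26.5082)/154.0000 = 0.83077, ln C = (119.0000·26.5082 − 21.0000·136.9223)/154.0000 = 1.81240.

k = 0.83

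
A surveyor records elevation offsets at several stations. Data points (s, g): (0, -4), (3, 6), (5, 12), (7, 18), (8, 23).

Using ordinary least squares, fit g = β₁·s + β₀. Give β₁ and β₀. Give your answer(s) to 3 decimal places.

MᵀM·[β₁, β₀]ᵀ = Mᵀg reads: 147·β₁ + 23·β₀ = 388;  23·β₁ + 5·β₀ = 55.
(Σs·s = 147, Σs = 23, Σ1 = 5, Σs·g = 388, Σg = 55.)
Eliminating β₀: 5·(row 1) − 23·(row 2) gives 206·β₁ = 5·388 − 23·55 = 675, so β₁ = 675/206.
Then β₀ = (55 − 23·(675/206))/5 = -839/206.

β₁ = 3.277, β₀ = -4.073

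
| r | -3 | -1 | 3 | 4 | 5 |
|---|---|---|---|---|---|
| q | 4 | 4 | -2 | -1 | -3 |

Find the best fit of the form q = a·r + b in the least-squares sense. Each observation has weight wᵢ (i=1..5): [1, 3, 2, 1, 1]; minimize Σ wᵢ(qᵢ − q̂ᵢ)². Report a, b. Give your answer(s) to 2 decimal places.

Forming XᵀWX = [[71, 9]; [9, 8]] and XᵀWq = [-55, 8]ᵀ gives XᵀWX·[a, b]ᵀ = XᵀWq.
Eliminating b: 8·(row 1) − 9·(row 2) gives 487·a = 8·(-55) − 9·8 = -512, so a = -512/487.
Then b = (8 − 9·(-512/487))/8 = 1063/487.

a = -1.05, b = 2.18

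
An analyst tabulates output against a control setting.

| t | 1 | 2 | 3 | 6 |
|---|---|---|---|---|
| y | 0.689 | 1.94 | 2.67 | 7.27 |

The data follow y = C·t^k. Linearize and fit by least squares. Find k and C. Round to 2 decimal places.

Linearized form: ln y = k·ln t + ln C. From the 4 transformed points,
AᵀA = [[4.8978, 3.5835]; [3.5835, 4]], rhs = [5.0927, 3.2560]ᵀ  (here Σln t = 3.5835, Σ(ln t)² = 4.8978, Σln y = 3.2560, Σln t·ln y = 5.0927).
Δ = 4.8978·4 − (3.5835)² = 6.7496; k = (5.0927·4 − 3.5835·3.2560)/6.7496 = 1.28937, ln C = (4.8978·3.2560 − 3.5835·5.0927)/6.7496 = -0.34112, so C = exp(-0.34112) = 0.71097.

k = 1.29, C = 0.71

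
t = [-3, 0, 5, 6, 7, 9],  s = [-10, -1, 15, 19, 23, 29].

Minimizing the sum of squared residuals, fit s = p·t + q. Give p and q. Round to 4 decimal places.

p = 3.2788, q = -0.6154

Forming AᵀA = [[200, 24]; [24, 6]] and Aᵀs = [641, 75]ᵀ gives AᵀA·[p, q]ᵀ = Aᵀs.
Δ = 200·6 − 24² = 624.
p = (641·6 − 24·75)/624 = 341/104; q = (200·75 − 24·641)/624 = -8/13.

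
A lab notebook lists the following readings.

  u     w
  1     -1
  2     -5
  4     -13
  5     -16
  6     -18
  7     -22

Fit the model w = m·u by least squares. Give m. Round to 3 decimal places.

With design matrix M, MᵀM = [[131]] and Mᵀw = [-405]ᵀ.
m = (-405)/131 = -3.0916.

m = -3.092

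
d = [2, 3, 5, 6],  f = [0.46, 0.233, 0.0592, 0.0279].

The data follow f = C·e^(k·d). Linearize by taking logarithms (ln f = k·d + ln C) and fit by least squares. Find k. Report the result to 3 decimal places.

Taking logs, ln f = k·d + ln C, so regress ln f on d.
Σd = 16.0000, Σ(d)² = 74.0000, Σln f = -8.6392, Σd·ln f = -41.5321.
Equations: 74.0000·k + 16.0000·ln C = -41.5321;  16.0000·k + 4·ln C = -8.6392.
Solving (det = 40.0000): k = -0.69753, ln C = 0.63032.

k = -0.698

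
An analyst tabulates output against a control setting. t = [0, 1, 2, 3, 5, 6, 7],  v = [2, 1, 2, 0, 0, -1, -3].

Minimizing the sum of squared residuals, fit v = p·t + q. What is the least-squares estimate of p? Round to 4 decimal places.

p = -0.6096

The normal system AᵀA·[p, q]ᵀ = Aᵀv is [[124, 24]; [24, 7]]·[p, q]ᵀ = [-22, 1]ᵀ.
Eliminating q: 7·(row 1) − 24·(row 2) gives 292·p = 7·(-22) − 24·1 = -178, so p = -89/146.
Then q = (1 − 24·(-89/146))/7 = 163/73.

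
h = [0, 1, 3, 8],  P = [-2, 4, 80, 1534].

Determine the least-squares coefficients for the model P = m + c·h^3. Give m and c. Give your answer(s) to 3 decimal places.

m = -0.638, c = 2.997

AᵀA·[m, c]ᵀ = AᵀP reads: 4·m + 540·c = 1616;  540·m + 262874·c = 787572.
Determinant 4·262874 − 540² = 759896.
m = (1616·262874 − 540·787572)/759896 = -60562/94987; c = (4·787572 − 540·1616)/759896 = 284706/94987.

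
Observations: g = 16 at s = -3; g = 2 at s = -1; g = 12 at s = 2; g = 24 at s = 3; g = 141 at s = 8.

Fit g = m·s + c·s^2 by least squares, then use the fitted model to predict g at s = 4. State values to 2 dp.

ĝ = 37.77

AᵀA·[m, c]ᵀ = Aᵀg reads: 87·m + 519·c = 1174;  519·m + 4275·c = 9434.
Determinant 87·4275 − 519² = 102564.
m = (1174·4275 − 519·9434)/102564 = 10217/8547; c = (87·9434 − 519·1174)/102564 = 17621/8547.
At s = 4: ĝ = (10217/8547)·(4) + (17621/8547)·(16) = 322804/8547.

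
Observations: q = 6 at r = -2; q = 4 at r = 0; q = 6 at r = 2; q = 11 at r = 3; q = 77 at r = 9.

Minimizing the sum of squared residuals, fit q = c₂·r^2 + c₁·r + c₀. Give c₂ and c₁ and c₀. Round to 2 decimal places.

c₂ = 0.91, c₁ = 0.02, c₀ = 2.88

Forming MᵀM = [[6674, 756, 98]; [756, 98, 12]; [98, 12, 5]] and Mᵀq = [6384, 726, 104]ᵀ gives MᵀM·[c₂, c₁, c₀]ᵀ = Mᵀq.
Inverting the 3×3 Gram matrix, [c₂, c₁, c₀]ᵀ = [65758/72111, 515/24037, 207344/72111]ᵀ.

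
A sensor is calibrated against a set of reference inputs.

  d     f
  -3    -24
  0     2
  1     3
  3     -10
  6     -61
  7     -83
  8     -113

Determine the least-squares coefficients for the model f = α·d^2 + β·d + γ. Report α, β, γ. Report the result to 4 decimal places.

α = -2.0873, β = 2.3099, γ = 1.9785

XᵀX·[α, β, γ]ᵀ = Xᵀf reads: 7956·α + 1072·β + 168·γ = -13798;  1072·α + 168·β + 22·γ = -1806;  168·α + 22·β + 7·γ = -286.
(Σd^2·d^2 = 7956, Σd^2·d = 1072, Σd^2 = 168, Σd·d = 168, Σd = 22, Σ1 = 7, Σd^2·f = -13798, Σd·f = -1806, Σf = -286.)
Solving the 3×3 system (Gaussian elimination) gives α = -167991/80482, β = 185909/80482, γ = 79617/40241.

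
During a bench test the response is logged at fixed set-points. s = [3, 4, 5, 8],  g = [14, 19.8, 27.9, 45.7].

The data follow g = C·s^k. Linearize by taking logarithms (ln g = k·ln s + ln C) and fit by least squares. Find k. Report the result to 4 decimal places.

Linearized form: ln g = k·ln s + ln C. From the 4 transformed points,
Σln s = 6.1738, Σ(ln s)² = 10.0431, Σln g = 12.7755, Σln s·ln g = 20.3434.
Equations: 10.0431·k + 6.1738·ln C = 20.3434;  6.1738·k + 4·ln C = 12.7755.
Solving (det = 2.0569): k = 1.21570, ln C = 1.31750.

k = 1.2157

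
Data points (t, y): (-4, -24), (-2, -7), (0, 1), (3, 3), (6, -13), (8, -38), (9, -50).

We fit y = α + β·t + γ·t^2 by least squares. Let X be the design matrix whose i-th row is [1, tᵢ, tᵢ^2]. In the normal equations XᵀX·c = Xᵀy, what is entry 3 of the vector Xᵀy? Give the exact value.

Entry 3 ↔ basis t^2, so (Xᵀy)_{3} = Σᵢ (t^2)·yᵢ = (16)·(-24) + (4)·(-7) + (0)·(1) + (9)·(3) + (36)·(-13) + (64)·(-38) + (81)·(-50) = -7335.

-7335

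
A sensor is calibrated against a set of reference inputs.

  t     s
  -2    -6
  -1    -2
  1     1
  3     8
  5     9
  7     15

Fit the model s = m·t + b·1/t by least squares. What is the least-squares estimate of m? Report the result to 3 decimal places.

From the data, Σt·t = 89, Σt·1/t = 6, Σ1/t·1/t = 106789/44100.
Right-hand side: Σt·s = 189, Σ1/t·s = 1324/105.
Normal equations: [[89, 6]; [6, 106789/44100]]·[m, b]ᵀ = [189, 1324/105]ᵀ.
det = 89·(106789/44100) − 6² = 7916621/44100.
m = (189·(106789/44100) − 6·(1324/105))/(7916621/44100) = 16846641/7916621; b = (89·(1324/105) − 6·189)/(7916621/44100) = -518280/7916621.

m = 2.128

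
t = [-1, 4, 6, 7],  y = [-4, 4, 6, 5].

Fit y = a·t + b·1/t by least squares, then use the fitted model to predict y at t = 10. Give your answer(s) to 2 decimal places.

ŷ = 7.96

Setting ∂/∂a … = 0 gives: 102·a + 4·b = 91;  4·a + (7837/7056)·b = 47/7.
(Σt·t = 102, Σt·1/t = 4, Σ1/t·1/t = 7837/7056, Σt·y = 91, Σ1/t·y = 47/7.)
Δ = 102·(7837/7056) − 4² = 114413/1176.
a = (91·(7837/7056) − 4·(47/7))/(114413/1176) = 523663/686478; b = (102·(47/7) − 4·91)/(114413/1176) = 377328/114413.
At t = 10: ŷ = (523663/686478)·(10) + (377328/114413)·(1/10) = 13657567/1716195.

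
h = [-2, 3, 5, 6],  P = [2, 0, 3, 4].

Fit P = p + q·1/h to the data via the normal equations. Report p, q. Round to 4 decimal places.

p = 2.2719, q = -0.4377

Sums needed: Σ1 = 4, Σ1/h = 1/5, Σ1/h·1/h = 193/450.
Right-hand side: ΣP = 9, Σ1/h·P = 4/15.
So AᵀA·[p, q]ᵀ = AᵀP: [[4, 1/5]; [1/5, 193/450]]·[p, q]ᵀ = [9, 4/15]ᵀ.
Eliminating q: (193/450)·(row 1) − (1/5)·(row 2) gives (377/225)·p = (193/450)·9 − (1/5)·(4/15) = 571/150, so p = 1713/754.
Then q = ((4/15) − (1/5)·(1713/754))/(193/450) = -165/377.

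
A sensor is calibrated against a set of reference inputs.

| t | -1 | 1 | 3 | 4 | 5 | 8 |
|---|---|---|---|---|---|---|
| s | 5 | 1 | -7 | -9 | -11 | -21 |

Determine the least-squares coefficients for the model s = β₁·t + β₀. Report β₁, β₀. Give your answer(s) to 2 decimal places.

From the data, Σt·t = 116, Σt = 20, Σ1 = 6.
And Σt·s = -284, Σs = -42.
det = 116·6 − 20² = 296.
β₁ = ((-284)·6 − 20·(-42))/296 = -108/37; β₀ = (116·(-42) − 20·(-284))/296 = 101/37.

β₁ = -2.92, β₀ = 2.73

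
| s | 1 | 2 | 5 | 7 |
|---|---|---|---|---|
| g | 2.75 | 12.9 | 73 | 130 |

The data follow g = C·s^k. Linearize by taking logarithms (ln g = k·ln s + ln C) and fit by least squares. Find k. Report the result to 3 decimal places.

Let Y = ln g. Fitting Y = k·ln s + ln C by least squares:
Sums: Σln s = 4.2485, Σ(ln s)² = 6.8573, Σln g = 12.7268, Σln s·ln g = 18.1495.
Normal system: [[6.8573, 4.2485]; [4.2485, 4]]·[k, ln C]ᵀ = [18.1495, 12.7268]ᵀ.
Δ = 6.8573·4 − (4.2485)² = 9.3795; k = (18.1495·4 − 4.2485·12.7268)/9.3795 = 1.97540, ln C = (6.8573·12.7268 − 4.2485·18.1495)/9.3795 = 1.08358.

k = 1.975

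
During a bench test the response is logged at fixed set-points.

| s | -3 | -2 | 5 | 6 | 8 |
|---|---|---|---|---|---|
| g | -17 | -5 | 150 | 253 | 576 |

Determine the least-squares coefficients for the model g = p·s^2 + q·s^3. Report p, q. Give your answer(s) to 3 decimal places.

Setting ∂/∂p … = 0 gives: 6114·p + 43394·q = 49549;  43394·p + 325218·q = 368809.
(Σs^2·s^2 = 6114, Σs^2·s^3 = 43394, Σs^3·s^3 = 325218, Σs^2·g = 49549, Σs^3·g = 368809.)
Eliminating q: 325218·(row 1) − 43394·(row 2) gives 105343616·p = 325218·49549 − 43394·368809 = 110128936, so p = 13766117/13167952.
Then q = (368809 − 43394·(13766117/13167952))/325218 = 13096115/13167952.

p = 1.045, q = 0.995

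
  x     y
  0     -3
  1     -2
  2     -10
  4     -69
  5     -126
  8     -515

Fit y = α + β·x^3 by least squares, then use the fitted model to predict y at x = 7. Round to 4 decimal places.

With design matrix M, MᵀM = [[6, 710]; [710, 281930]] and Mᵀy = [-725, -283928]ᵀ.
Eliminating β: 281930·(row 1) − 710·(row 2) gives 1187480·α = 281930·(-725) − 710·(-283928) = -2810370, so α = -281037/118748.
Then β = ((-283928) − 710·(-281037/118748))/281930 = -594409/593740.
At x = 7: ŷ = (-281037/118748)·(1) + (-594409/593740)·(343) = -51321868/148435.

ŷ = -345.7531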